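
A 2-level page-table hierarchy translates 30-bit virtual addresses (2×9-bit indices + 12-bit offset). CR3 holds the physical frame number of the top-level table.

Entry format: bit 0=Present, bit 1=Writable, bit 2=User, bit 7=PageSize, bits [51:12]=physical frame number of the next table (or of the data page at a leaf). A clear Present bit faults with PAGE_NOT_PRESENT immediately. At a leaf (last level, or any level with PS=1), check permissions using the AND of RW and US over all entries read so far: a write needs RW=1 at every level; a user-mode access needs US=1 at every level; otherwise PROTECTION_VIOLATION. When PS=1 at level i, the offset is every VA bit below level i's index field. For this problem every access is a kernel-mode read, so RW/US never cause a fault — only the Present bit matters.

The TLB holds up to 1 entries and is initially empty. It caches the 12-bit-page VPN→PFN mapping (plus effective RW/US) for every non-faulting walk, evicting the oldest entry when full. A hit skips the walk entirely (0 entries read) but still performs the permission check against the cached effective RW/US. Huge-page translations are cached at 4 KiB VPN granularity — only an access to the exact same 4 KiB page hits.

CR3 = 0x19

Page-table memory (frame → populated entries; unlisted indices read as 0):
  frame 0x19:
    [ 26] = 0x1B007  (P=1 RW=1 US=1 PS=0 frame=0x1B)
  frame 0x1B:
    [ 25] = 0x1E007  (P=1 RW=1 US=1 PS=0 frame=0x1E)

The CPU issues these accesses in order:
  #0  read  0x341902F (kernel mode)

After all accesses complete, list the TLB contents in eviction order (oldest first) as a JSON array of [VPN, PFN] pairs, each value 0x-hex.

Trace:
#0 VA=0x341902F (r,kernel):
  L0 @0x19[26] → 0x1B007  P=1,RW=1,US=1,PS=0
  L1 @0x1B[25] → 0x1E007  P=1,RW=1,US=1,PS=0
  → PA=0x1E02F  (2 entries read)

TLB: [["0x3419", "0x1E"]]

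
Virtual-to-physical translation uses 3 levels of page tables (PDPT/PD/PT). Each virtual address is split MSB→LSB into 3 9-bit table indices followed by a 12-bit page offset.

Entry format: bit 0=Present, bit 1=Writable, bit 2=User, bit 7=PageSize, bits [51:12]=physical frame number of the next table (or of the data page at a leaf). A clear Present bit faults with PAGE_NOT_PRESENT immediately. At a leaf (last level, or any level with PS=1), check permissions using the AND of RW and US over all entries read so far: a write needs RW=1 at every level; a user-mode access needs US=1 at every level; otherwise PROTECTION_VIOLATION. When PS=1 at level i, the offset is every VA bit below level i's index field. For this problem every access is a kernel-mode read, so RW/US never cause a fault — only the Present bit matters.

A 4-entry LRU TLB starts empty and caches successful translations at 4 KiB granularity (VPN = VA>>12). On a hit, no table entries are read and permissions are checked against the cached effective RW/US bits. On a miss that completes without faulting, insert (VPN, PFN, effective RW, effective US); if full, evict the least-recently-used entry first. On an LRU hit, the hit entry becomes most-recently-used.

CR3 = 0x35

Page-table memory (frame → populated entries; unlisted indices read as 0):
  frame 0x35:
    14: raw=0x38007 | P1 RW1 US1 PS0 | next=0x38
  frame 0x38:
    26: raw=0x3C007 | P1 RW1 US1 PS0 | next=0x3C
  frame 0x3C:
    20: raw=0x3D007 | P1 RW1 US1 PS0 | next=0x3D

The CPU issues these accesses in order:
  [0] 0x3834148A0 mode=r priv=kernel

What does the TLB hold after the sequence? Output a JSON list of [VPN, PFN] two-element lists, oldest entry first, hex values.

Walk each access:
#0 VA=0x3834148A0 (r,kernel):
  lvl0: tbl 0x35, slot 14 ⇒ 0x38007 (P1/RW1/US1/PS0)
  lvl1: tbl 0x38, slot 26 ⇒ 0x3C007 (P1/RW1/US1/PS0)
  lvl2: tbl 0x3C, slot 20 ⇒ 0x3D007 (P1/RW1/US1/PS0)
  ✓ 0x3D8A0  — 3 lookups

TLB: [["0x383414", "0x3D"]]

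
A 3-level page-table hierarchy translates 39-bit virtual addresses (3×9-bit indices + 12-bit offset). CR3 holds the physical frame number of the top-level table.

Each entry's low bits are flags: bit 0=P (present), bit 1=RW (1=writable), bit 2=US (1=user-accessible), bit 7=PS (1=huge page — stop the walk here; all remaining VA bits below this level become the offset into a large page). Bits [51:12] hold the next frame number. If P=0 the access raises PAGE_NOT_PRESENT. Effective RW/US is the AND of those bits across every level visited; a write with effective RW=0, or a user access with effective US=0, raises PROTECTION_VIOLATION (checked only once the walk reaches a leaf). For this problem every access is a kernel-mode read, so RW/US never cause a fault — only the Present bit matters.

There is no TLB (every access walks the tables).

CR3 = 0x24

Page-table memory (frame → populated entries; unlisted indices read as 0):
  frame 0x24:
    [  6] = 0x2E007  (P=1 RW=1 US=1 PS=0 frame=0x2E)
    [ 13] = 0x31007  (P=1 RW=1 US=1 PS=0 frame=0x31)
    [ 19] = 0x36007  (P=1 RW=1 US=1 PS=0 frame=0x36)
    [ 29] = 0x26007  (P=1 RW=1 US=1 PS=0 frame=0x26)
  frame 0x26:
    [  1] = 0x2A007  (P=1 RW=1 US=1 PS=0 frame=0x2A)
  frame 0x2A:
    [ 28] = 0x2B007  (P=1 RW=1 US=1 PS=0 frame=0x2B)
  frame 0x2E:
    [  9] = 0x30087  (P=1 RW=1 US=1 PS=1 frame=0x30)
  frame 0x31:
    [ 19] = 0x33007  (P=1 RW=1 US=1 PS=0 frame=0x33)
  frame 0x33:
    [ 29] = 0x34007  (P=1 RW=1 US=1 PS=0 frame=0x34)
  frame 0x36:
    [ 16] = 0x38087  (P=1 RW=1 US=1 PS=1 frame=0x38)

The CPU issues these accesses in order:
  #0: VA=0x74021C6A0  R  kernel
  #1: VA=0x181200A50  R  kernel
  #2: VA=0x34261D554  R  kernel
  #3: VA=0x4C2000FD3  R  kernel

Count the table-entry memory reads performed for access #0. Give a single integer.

Per-access translation:
#0 VA=0x74021C6A0 (r,kernel):
  L0: frame=0x24 idx=29 entry=0x26007 [P=1 RW=1 US=1 PS=0]
  L1: frame=0x26 idx=1 entry=0x2A007 [P=1 RW=1 US=1 PS=0]
  L2: frame=0x2A idx=28 entry=0x2B007 [P=1 RW=1 US=1 PS=0]
  → PA=0x2B6A0  (3 entries read)
#1 VA=0x181200A50 (r,kernel):
  L0: frame=0x24 idx=6 entry=0x2E007 [P=1 RW=1 US=1 PS=0]
  L1: frame=0x2E idx=9 entry=0x30087 [P=1 RW=1 US=1 PS=1]
  → PA=0x30A50 (huge @L1)  (2 entries read)
#2 VA=0x34261D554 (r,kernel):
  L0: frame=0x24 idx=13 entry=0x31007 [P=1 RW=1 US=1 PS=0]
  L1: frame=0x31 idx=19 entry=0x33007 [P=1 RW=1 US=1 PS=0]
  L2: frame=0x33 idx=29 entry=0x34007 [P=1 RW=1 US=1 PS=0]
  → PA=0x34554  (3 entries read)
#3 VA=0x4C2000FD3 (r,kernel):
  L0: frame=0x24 idx=19 entry=0x36007 [P=1 RW=1 US=1 PS=0]
  L1: frame=0x36 idx=16 entry=0x38087 [P=1 RW=1 US=1 PS=1]
  → PA=0x38FD3 (huge @L1)  (2 entries read)

Entries read for #0: 3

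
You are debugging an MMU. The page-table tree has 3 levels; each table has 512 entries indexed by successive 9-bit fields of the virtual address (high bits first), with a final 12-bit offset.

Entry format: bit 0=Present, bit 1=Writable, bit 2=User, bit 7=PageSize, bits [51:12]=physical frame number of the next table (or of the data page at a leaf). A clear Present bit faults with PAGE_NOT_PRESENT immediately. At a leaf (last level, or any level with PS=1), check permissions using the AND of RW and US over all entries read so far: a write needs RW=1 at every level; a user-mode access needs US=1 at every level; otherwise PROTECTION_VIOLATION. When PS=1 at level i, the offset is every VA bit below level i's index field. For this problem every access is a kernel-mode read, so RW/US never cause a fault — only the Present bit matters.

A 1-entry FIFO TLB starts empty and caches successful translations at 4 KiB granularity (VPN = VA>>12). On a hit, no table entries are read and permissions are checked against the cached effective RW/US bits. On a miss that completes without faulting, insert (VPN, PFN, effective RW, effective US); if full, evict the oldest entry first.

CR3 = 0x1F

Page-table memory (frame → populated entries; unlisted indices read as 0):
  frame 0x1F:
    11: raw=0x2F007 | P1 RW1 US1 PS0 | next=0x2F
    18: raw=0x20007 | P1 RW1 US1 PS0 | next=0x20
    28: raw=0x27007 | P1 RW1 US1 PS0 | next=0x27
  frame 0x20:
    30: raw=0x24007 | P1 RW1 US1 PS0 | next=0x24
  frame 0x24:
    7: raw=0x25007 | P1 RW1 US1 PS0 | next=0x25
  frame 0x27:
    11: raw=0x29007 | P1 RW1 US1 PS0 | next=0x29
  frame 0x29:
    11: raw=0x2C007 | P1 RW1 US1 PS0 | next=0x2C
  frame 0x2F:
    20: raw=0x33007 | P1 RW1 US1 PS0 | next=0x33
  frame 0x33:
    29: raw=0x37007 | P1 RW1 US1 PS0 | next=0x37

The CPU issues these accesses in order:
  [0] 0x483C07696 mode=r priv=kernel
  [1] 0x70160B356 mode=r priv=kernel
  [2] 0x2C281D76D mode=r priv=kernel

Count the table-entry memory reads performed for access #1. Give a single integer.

Walk each access:
#0 VA=0x483C07696 (r,kernel):
  [0] read 0x1F idx=18: raw=0x20007 flags P=1 W=1 U=1 S=0
  [1] read 0x20 idx=30: raw=0x24007 flags P=1 W=1 U=1 S=0
  [2] read 0x24 idx=7: raw=0x25007 flags P=1 W=1 U=1 S=0
  ⇒ phys 0x25696  [3 reads]
#1 VA=0x70160B356 (r,kernel):
  [0] read 0x1F idx=28: raw=0x27007 flags P=1 W=1 U=1 S=0
  [1] read 0x27 idx=11: raw=0x29007 flags P=1 W=1 U=1 S=0
  [2] read 0x29 idx=11: raw=0x2C007 flags P=1 W=1 U=1 S=0
  ⇒ phys 0x2C356  [3 reads]
#2 VA=0x2C281D76D (r,kernel):
  [0] read 0x1F idx=11: raw=0x2F007 flags P=1 W=1 U=1 S=0
  [1] read 0x2F idx=20: raw=0x33007 flags P=1 W=1 U=1 S=0
  [2] read 0x33 idx=29: raw=0x37007 flags P=1 W=1 U=1 S=0
  ⇒ phys 0x3776D  [3 reads]

Entries read for #1: 3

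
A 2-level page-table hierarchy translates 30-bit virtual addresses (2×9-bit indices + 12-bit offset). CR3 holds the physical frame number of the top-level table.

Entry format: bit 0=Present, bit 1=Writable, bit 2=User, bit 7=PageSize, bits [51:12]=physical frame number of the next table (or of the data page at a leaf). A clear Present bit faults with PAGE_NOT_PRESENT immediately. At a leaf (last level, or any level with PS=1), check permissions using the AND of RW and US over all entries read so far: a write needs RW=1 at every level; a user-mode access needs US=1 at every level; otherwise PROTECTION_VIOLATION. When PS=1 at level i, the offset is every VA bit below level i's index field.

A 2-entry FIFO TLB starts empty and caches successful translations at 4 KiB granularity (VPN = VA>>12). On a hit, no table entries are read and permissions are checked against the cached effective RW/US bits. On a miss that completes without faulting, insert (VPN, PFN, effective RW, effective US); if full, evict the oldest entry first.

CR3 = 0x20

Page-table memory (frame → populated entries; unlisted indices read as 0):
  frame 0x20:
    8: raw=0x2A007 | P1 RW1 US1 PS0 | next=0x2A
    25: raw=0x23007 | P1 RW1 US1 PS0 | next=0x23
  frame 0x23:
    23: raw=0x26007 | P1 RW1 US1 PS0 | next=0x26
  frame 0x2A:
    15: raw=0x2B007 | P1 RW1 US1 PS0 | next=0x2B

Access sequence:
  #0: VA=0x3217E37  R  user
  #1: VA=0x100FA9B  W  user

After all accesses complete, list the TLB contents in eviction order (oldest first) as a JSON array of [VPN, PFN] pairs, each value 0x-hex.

Trace:
#0 VA=0x3217E37 (r,user):
  [0] read 0x20 idx=25: raw=0x23007 flags P=1 W=1 U=1 S=0
  [1] read 0x23 idx=23: raw=0x26007 flags P=1 W=1 U=1 S=0
  ⇒ phys 0x26E37  [2 reads]
#1 VA=0x100FA9B (w,user):
  [0] read 0x20 idx=8: raw=0x2A007 flags P=1 W=1 U=1 S=0
  [1] read 0x2A idx=15: raw=0x2B007 flags P=1 W=1 U=1 S=0
  ⇒ phys 0x2BA9B  [2 reads]

TLB: [["0x3217", "0x26"], ["0x100F", "0x2B"]]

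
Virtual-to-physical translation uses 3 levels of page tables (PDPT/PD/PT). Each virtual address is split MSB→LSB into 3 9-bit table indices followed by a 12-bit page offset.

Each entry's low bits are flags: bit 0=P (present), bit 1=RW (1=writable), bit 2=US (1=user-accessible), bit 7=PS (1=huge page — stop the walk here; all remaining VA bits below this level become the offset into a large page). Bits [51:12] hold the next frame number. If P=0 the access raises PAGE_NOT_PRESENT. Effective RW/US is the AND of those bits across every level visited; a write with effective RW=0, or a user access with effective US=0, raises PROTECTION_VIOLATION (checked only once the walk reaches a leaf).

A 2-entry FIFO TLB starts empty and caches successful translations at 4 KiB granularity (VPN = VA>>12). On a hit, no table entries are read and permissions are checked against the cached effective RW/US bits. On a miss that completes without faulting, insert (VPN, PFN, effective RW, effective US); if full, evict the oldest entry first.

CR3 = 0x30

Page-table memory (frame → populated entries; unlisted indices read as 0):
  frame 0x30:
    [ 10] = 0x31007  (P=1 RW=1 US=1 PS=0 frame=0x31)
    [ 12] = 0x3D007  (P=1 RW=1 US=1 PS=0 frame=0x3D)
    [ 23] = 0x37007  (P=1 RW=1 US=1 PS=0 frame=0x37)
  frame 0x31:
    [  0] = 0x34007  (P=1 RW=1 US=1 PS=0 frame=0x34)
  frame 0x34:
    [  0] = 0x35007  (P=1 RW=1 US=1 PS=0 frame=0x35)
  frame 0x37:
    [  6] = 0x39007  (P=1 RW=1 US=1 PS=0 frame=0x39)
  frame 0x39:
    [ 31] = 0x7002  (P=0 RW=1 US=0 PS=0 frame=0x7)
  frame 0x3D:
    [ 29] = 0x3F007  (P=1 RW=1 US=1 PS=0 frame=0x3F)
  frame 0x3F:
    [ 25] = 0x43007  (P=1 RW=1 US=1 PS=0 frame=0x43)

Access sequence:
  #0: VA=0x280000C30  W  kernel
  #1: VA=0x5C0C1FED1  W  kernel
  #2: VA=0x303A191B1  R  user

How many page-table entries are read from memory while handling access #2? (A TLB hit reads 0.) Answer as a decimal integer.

Per-access translation:
#0 VA=0x280000C30 (w,kernel):
  L0 @0x30[10] → 0x31007  P=1,RW=1,US=1,PS=0
  L1 @0x31[0] → 0x34007  P=1,RW=1,US=1,PS=0
  L2 @0x34[0] → 0x35007  P=1,RW=1,US=1,PS=0
  → PA=0x35C30  (3 entries read)
#1 VA=0x5C0C1FED1 (w,kernel):
  L0 @0x30[23] → 0x37007  P=1,RW=1,US=1,PS=0
  L1 @0x37[6] → 0x39007  P=1,RW=1,US=1,PS=0
  L2 @0x39[31] → 0x7002  P=0,RW=1,US=0,PS=0
  ✗ PAGE_NOT_PRESENT  [3 reads]
#2 VA=0x303A191B1 (r,user):
  L0 @0x30[12] → 0x3D007  P=1,RW=1,US=1,PS=0
  L1 @0x3D[29] → 0x3F007  P=1,RW=1,US=1,PS=0
  L2 @0x3F[25] → 0x43007  P=1,RW=1,US=1,PS=0
  → PA=0x431B1  (3 entries read)

Entries read for #2: 3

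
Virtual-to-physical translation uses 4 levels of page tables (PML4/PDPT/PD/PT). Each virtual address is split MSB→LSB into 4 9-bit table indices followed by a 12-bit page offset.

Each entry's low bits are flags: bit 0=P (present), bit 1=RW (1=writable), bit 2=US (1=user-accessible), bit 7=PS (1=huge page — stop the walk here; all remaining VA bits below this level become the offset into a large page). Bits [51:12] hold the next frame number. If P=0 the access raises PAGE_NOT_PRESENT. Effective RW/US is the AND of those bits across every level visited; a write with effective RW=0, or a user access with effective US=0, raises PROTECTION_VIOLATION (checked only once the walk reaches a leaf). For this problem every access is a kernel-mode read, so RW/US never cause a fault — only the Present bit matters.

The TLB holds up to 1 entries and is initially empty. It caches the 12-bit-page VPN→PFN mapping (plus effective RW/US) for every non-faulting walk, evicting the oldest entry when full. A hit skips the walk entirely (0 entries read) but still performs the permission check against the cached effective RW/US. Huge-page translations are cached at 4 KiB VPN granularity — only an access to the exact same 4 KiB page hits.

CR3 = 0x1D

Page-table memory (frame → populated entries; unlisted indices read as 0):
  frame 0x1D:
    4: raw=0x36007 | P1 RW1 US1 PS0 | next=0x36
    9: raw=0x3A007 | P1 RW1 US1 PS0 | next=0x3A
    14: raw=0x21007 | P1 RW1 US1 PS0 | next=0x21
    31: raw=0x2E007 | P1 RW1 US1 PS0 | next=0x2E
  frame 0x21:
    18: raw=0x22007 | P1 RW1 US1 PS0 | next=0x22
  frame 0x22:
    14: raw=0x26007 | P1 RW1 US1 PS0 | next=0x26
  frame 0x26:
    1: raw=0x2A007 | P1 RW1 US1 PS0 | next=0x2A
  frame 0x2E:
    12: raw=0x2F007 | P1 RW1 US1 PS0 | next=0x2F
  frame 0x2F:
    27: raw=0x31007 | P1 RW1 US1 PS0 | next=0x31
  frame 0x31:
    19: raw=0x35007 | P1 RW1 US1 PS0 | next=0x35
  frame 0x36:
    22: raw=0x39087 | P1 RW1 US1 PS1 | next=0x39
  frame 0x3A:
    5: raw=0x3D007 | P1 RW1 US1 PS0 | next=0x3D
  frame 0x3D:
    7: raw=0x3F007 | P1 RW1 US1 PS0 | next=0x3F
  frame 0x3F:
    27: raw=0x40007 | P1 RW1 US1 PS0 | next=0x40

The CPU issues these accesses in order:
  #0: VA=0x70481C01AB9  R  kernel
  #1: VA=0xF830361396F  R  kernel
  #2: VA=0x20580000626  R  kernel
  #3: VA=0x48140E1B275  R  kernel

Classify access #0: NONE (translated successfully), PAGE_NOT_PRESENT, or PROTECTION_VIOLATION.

Walk each access:
#0 VA=0x70481C01AB9 (r,kernel):
  [0] read 0x1D idx=14: raw=0x21007 flags P=1 W=1 U=1 S=0
  [1] read 0x21 idx=18: raw=0x22007 flags P=1 W=1 U=1 S=0
  [2] read 0x22 idx=14: raw=0x26007 flags P=1 W=1 U=1 S=0
  [3] read 0x26 idx=1: raw=0x2A007 flags P=1 W=1 U=1 S=0
  → PA=0x2AAB9  (4 entries read)
#1 VA=0xF830361396F (r,kernel):
  [0] read 0x1D idx=31: raw=0x2E007 flags P=1 W=1 U=1 S=0
  [1] read 0x2E idx=12: raw=0x2F007 flags P=1 W=1 U=1 S=0
  [2] read 0x2F idx=27: raw=0x31007 flags P=1 W=1 U=1 S=0
  [3] read 0x31 idx=19: raw=0x35007 flags P=1 W=1 U=1 S=0
  → PA=0x3596F  (4 entries read)
#2 VA=0x20580000626 (r,kernel):
  [0] read 0x1D idx=4: raw=0x36007 flags P=1 W=1 U=1 S=0
  [1] read 0x36 idx=22: raw=0x39087 flags P=1 W=1 U=1 S=1
  → PA=0x39626 (huge @L1)  (2 entries read)
#3 VA=0x48140E1B275 (r,kernel):
  [0] read 0x1D idx=9: raw=0x3A007 flags P=1 W=1 U=1 S=0
  [1] read 0x3A idx=5: raw=0x3D007 flags P=1 W=1 U=1 S=0
  [2] read 0x3D idx=7: raw=0x3F007 flags P=1 W=1 U=1 S=0
  [3] read 0x3F idx=27: raw=0x40007 flags P=1 W=1 U=1 S=0
  → PA=0x40275  (4 entries read)

Access #0 fault: NONE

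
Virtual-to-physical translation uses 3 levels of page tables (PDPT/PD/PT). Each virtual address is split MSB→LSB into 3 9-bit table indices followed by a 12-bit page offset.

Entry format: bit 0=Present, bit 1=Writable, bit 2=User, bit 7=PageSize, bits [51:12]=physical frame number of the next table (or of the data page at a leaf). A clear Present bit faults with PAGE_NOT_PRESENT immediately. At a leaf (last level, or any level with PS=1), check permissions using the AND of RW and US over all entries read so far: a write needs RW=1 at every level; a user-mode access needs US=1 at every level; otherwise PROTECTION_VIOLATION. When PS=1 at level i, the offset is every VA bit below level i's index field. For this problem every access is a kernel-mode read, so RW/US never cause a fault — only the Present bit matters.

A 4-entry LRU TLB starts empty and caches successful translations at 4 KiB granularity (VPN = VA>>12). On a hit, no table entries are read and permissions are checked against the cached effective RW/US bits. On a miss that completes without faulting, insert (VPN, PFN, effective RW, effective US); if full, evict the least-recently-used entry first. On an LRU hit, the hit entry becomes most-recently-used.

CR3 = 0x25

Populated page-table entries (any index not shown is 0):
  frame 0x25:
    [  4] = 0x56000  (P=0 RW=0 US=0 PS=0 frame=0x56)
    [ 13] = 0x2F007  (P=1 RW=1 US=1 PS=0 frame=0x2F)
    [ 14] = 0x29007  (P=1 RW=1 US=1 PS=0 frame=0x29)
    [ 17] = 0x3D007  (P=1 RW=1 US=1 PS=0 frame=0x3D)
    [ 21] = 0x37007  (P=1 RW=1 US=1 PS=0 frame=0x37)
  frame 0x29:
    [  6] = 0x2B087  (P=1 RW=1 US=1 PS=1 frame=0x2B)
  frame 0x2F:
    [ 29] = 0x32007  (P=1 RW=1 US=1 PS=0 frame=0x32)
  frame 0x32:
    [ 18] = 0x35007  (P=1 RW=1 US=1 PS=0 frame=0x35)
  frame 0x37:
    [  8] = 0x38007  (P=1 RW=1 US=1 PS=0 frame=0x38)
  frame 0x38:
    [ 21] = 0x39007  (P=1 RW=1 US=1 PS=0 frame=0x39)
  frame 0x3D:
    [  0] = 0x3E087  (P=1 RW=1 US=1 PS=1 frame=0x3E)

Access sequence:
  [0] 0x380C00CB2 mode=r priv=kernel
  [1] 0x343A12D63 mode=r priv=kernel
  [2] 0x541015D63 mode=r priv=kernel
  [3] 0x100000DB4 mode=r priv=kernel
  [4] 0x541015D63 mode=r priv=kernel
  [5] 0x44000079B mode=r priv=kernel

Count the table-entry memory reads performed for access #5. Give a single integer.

Per-access translation:
#0 VA=0x380C00CB2 (r,kernel):
  [0] read 0x25 idx=14: raw=0x29007 flags P=1 W=1 U=1 S=0
  [1] read 0x29 idx=6: raw=0x2B087 flags P=1 W=1 U=1 S=1
  → PA=0x2BCB2 (huge @L1)  (2 entries read)
#1 VA=0x343A12D63 (r,kernel):
  [0] read 0x25 idx=13: raw=0x2F007 flags P=1 W=1 U=1 S=0
  [1] read 0x2F idx=29: raw=0x32007 flags P=1 W=1 U=1 S=0
  [2] read 0x32 idx=18: raw=0x35007 flags P=1 W=1 U=1 S=0
  → PA=0x35D63  (3 entries read)
#2 VA=0x541015D63 (r,kernel):
  [0] read 0x25 idx=21: raw=0x37007 flags P=1 W=1 U=1 S=0
  [1] read 0x37 idx=8: raw=0x38007 flags P=1 W=1 U=1 S=0
  [2] read 0x38 idx=21: raw=0x39007 flags P=1 W=1 U=1 S=0
  → PA=0x39D63  (3 entries read)
#3 VA=0x100000DB4 (r,kernel):
  [0] read 0x25 idx=4: raw=0x56000 flags P=0 W=0 U=0 S=0
  ⇒ fault: PAGE_NOT_PRESENT  — 1 lookups
#4 VA=0x541015D63 (r,kernel):
  TLB hit vpn=0x541015 → PA=0x39D63
#5 VA=0x44000079B (r,kernel):
  [0] read 0x25 idx=17: raw=0x3D007 flags P=1 W=1 U=1 S=0
  [1] read 0x3D idx=0: raw=0x3E087 flags P=1 W=1 U=1 S=1
  → PA=0x3E79B (huge @L1)  (2 entries read)

Entries read for #5: 2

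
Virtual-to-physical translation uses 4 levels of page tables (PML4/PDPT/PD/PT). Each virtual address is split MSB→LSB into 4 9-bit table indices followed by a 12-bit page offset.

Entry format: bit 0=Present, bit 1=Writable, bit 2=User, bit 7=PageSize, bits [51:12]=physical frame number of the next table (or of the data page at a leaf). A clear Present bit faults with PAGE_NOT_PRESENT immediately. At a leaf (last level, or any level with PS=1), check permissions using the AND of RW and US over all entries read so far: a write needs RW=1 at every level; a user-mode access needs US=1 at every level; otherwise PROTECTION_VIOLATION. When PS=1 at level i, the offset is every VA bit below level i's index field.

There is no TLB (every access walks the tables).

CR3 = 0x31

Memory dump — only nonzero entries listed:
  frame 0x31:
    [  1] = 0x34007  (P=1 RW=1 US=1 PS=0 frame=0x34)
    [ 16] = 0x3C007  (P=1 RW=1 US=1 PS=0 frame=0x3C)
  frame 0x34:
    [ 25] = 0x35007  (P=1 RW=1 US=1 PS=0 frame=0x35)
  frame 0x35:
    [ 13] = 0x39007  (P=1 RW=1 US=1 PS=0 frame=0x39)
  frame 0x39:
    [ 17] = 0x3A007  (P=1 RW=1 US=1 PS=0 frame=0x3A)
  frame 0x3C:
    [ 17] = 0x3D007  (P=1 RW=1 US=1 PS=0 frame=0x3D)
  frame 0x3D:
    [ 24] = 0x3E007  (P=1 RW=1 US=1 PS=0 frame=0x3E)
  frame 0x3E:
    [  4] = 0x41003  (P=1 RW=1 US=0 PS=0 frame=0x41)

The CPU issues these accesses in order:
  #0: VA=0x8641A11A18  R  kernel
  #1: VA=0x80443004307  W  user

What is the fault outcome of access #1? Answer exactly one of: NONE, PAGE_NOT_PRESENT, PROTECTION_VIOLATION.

Per-access translation:
#0 VA=0x8641A11A18 (r,kernel):
  [0] read 0x31 idx=1: raw=0x34007 flags P=1 W=1 U=1 S=0
  [1] read 0x34 idx=25: raw=0x35007 flags P=1 W=1 U=1 S=0
  [2] read 0x35 idx=13: raw=0x39007 flags P=1 W=1 U=1 S=0
  [3] read 0x39 idx=17: raw=0x3A007 flags P=1 W=1 U=1 S=0
  → PA=0x3AA18  (4 entries read)
#1 VA=0x80443004307 (w,user):
  [0] read 0x31 idx=16: raw=0x3C007 flags P=1 W=1 U=1 S=0
  [1] read 0x3C idx=17: raw=0x3D007 flags P=1 W=1 U=1 S=0
  [2] read 0x3D idx=24: raw=0x3E007 flags P=1 W=1 U=1 S=0
  [3] read 0x3E idx=4: raw=0x41003 flags P=1 W=1 U=0 S=0
  → PROTECTION_VIOLATION  (4 entries read)

Access #1 fault: PROTECTION_VIOLATION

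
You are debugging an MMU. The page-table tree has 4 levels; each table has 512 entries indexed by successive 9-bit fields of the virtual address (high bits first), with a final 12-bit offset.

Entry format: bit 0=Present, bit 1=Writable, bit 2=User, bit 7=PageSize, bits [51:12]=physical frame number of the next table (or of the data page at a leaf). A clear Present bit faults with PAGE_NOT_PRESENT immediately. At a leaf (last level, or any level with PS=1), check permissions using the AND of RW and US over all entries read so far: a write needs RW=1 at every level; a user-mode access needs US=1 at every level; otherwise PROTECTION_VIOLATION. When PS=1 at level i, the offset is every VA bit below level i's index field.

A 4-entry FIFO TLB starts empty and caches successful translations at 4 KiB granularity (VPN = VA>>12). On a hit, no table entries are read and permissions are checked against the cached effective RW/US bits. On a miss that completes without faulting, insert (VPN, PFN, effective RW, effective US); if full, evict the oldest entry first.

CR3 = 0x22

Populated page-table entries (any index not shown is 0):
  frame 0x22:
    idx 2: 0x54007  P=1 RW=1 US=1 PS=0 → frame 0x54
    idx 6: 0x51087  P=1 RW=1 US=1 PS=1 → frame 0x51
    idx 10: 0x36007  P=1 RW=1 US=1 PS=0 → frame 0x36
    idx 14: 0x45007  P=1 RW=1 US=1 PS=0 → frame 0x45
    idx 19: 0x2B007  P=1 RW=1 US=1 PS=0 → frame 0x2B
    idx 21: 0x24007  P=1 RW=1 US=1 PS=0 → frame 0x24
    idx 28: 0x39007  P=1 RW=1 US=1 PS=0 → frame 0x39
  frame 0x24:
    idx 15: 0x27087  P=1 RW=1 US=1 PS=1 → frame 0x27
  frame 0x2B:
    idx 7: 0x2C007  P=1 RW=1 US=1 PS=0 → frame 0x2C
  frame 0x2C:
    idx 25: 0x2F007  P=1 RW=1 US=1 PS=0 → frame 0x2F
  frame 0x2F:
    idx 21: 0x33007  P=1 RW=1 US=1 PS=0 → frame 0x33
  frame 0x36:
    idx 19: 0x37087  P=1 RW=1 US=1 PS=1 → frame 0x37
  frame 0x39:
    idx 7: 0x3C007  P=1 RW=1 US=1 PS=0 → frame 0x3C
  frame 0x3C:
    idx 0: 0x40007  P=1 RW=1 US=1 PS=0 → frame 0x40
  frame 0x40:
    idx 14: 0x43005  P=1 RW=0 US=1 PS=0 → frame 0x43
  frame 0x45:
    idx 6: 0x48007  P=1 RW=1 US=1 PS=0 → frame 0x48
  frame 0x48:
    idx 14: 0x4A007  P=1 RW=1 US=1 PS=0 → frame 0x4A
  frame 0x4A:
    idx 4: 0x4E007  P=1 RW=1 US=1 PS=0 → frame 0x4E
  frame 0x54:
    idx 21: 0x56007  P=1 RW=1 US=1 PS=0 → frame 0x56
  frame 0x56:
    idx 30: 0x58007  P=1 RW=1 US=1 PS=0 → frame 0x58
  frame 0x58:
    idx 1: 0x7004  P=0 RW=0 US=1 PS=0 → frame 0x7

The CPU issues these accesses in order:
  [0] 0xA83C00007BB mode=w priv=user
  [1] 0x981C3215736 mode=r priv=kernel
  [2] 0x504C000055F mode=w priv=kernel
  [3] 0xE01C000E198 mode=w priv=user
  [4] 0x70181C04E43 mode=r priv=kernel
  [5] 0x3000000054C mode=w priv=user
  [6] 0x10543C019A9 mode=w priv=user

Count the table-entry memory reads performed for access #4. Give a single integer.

Walk each access:
#0 VA=0xA83C00007BB (w,user):
  L0: frame=0x22 idx=21 entry=0x24007 [P=1 RW=1 US=1 PS=0]
  L1: frame=0x24 idx=15 entry=0x27087 [P=1 RW=1 US=1 PS=1]
  ✓ 0x277BB (huge @L1)  — 2 lookups
#1 VA=0x981C3215736 (r,kernel):
  L0: frame=0x22 idx=19 entry=0x2B007 [P=1 RW=1 US=1 PS=0]
  L1: frame=0x2B idx=7 entry=0x2C007 [P=1 RW=1 US=1 PS=0]
  L2: frame=0x2C idx=25 entry=0x2F007 [P=1 RW=1 US=1 PS=0]
  L3: frame=0x2F idx=21 entry=0x33007 [P=1 RW=1 US=1 PS=0]
  ✓ 0x33736  — 4 lookups
#2 VA=0x504C000055F (w,kernel):
  L0: frame=0x22 idx=10 entry=0x36007 [P=1 RW=1 US=1 PS=0]
  L1: frame=0x36 idx=19 entry=0x37087 [P=1 RW=1 US=1 PS=1]
  ✓ 0x3755F (huge @L1)  — 2 lookups
#3 VA=0xE01C000E198 (w,user):
  L0: frame=0x22 idx=28 entry=0x39007 [P=1 RW=1 US=1 PS=0]
  L1: frame=0x39 idx=7 entry=0x3C007 [P=1 RW=1 US=1 PS=0]
  L2: frame=0x3C idx=0 entry=0x40007 [P=1 RW=1 US=1 PS=0]
  L3: frame=0x40 idx=14 entry=0x43005 [P=1 RW=0 US=1 PS=0]
  ⇒ fault: PROTECTION_VIOLATION  — 4 lookups
#4 VA=0x70181C04E43 (r,kernel):
  L0: frame=0x22 idx=14 entry=0x45007 [P=1 RW=1 US=1 PS=0]
  L1: frame=0x45 idx=6 entry=0x48007 [P=1 RW=1 US=1 PS=0]
  L2: frame=0x48 idx=14 entry=0x4A007 [P=1 RW=1 US=1 PS=0]
  L3: frame=0x4A idx=4 entry=0x4E007 [P=1 RW=1 US=1 PS=0]
  ✓ 0x4EE43  — 4 lookups
#5 VA=0x3000000054C (w,user):
  L0: frame=0x22 idx=6 entry=0x51087 [P=1 RW=1 US=1 PS=1]
  ✓ 0x5154C (huge @L0)  — 1 lookups
#6 VA=0x10543C019A9 (w,user):
  L0: frame=0x22 idx=2 entry=0x54007 [P=1 RW=1 US=1 PS=0]
  L1: frame=0x54 idx=21 entry=0x56007 [P=1 RW=1 US=1 PS=0]
  L2: frame=0x56 idx=30 entry=0x58007 [P=1 RW=1 US=1 PS=0]
  L3: frame=0x58 idx=1 entry=0x7004 [P=0 RW=0 US=1 PS=0]
  ⇒ fault: PAGE_NOT_PRESENT  — 4 lookups

Entries read for #4: 4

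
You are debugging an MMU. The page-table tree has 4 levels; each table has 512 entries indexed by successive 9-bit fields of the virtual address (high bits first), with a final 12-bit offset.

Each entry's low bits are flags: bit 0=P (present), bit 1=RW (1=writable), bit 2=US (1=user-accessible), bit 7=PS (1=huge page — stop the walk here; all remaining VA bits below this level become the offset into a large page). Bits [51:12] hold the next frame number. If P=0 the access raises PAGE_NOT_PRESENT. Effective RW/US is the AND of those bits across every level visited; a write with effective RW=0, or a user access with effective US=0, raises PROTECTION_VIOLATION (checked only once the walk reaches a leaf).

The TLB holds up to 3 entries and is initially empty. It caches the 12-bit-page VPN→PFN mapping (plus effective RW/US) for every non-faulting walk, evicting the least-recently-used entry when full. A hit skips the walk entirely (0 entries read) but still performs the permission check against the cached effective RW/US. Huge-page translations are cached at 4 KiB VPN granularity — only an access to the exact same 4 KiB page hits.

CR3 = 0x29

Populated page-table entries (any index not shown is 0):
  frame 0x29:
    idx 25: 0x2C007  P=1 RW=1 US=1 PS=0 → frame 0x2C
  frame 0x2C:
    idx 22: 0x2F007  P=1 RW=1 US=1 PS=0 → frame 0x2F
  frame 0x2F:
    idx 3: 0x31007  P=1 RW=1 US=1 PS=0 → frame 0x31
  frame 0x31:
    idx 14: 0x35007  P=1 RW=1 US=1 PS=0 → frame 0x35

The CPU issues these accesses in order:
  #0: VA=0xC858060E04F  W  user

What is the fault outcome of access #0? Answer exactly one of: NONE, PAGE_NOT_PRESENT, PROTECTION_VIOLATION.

Per-access translation:
#0 VA=0xC858060E04F (w,user):
  lvl0: tbl 0x29, slot 25 ⇒ 0x2C007 (P1/RW1/US1/PS0)
  lvl1: tbl 0x2C, slot 22 ⇒ 0x2F007 (P1/RW1/US1/PS0)
  lvl2: tbl 0x2F, slot 3 ⇒ 0x31007 (P1/RW1/US1/PS0)
  lvl3: tbl 0x31, slot 14 ⇒ 0x35007 (P1/RW1/US1/PS0)
  ⇒ phys 0x3504F  [4 reads]

Access #0 fault: NONE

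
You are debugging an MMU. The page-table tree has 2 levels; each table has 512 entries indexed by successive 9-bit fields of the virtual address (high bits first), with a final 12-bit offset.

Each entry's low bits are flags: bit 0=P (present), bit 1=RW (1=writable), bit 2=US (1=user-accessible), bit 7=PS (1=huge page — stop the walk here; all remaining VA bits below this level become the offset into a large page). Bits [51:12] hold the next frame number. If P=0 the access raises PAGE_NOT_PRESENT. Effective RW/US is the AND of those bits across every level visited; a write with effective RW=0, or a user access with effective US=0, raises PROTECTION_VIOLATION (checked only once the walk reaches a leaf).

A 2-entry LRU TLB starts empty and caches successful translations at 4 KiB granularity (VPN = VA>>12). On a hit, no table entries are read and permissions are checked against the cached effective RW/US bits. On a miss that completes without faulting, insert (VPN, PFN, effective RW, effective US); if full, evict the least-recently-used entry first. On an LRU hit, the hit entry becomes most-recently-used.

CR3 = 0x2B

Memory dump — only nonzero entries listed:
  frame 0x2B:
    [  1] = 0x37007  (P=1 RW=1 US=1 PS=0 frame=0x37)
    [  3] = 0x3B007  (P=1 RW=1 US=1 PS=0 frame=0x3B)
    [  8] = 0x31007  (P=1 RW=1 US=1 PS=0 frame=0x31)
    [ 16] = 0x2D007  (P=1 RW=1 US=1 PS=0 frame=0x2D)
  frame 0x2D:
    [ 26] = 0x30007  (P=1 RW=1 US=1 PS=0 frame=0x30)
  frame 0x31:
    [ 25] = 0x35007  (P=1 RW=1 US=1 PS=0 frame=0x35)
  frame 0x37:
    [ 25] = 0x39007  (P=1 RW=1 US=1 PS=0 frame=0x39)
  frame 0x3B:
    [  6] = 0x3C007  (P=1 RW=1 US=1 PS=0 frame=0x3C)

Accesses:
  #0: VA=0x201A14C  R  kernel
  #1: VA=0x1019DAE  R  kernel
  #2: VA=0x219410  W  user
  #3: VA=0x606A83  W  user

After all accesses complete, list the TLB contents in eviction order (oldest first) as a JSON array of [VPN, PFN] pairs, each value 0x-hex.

Per-access translation:
#0 VA=0x201A14C (r,kernel):
  L0: frame=0x2B idx=16 entry=0x2D007 [P=1 RW=1 US=1 PS=0]
  L1: frame=0x2D idx=26 entry=0x30007 [P=1 RW=1 US=1 PS=0]
  ✓ 0x3014C  — 2 lookups
#1 VA=0x1019DAE (r,kernel):
  L0: frame=0x2B idx=8 entry=0x31007 [P=1 RW=1 US=1 PS=0]
  L1: frame=0x31 idx=25 entry=0x35007 [P=1 RW=1 US=1 PS=0]
  ✓ 0x35DAE  — 2 lookups
#2 VA=0x219410 (w,user):
  L0: frame=0x2B idx=1 entry=0x37007 [P=1 RW=1 US=1 PS=0]
  L1: frame=0x37 idx=25 entry=0x39007 [P=1 RW=1 US=1 PS=0]
  ✓ 0x39410  — 2 lookups
#3 VA=0x606A83 (w,user):
  L0: frame=0x2B idx=3 entry=0x3B007 [P=1 RW=1 US=1 PS=0]
  L1: frame=0x3B idx=6 entry=0x3C007 [P=1 RW=1 US=1 PS=0]
  ✓ 0x3CA83  — 2 lookups

TLB: [["0x219", "0x39"], ["0x606", "0x3C"]]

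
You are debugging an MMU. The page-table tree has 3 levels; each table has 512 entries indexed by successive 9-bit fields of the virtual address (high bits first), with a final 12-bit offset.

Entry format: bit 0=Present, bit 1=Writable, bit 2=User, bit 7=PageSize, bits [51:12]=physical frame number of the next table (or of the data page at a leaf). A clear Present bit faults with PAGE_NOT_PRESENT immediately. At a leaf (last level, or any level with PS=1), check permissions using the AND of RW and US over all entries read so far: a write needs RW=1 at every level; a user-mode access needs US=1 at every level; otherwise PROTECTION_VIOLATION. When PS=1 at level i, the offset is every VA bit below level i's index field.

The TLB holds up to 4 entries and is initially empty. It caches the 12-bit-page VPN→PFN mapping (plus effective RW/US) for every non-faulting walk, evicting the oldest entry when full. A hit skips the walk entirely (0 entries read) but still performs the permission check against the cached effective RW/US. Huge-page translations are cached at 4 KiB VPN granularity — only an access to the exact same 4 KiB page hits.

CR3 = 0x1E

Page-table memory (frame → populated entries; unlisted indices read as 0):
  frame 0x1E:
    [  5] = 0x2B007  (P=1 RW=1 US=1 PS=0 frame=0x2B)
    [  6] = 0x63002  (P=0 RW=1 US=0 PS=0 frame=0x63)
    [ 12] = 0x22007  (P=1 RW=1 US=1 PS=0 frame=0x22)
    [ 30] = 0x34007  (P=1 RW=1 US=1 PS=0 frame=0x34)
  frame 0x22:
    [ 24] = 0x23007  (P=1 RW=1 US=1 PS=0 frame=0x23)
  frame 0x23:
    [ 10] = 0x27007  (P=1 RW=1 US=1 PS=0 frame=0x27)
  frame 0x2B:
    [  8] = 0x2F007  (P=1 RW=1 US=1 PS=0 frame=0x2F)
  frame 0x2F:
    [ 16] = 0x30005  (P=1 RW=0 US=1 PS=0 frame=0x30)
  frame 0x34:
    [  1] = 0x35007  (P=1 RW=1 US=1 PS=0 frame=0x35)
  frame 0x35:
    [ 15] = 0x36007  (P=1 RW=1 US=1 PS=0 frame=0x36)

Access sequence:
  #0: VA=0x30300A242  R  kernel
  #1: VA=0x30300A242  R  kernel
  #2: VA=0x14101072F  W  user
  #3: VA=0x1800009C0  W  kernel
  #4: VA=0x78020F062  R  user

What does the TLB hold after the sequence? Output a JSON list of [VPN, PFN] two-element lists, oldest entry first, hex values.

Per-access translation:
#0 VA=0x30300A242 (r,kernel):
  L0: frame=0x1E idx=12 entry=0x22007 [P=1 RW=1 US=1 PS=0]
  L1: frame=0x22 idx=24 entry=0x23007 [P=1 RW=1 US=1 PS=0]
  L2: frame=0x23 idx=10 entry=0x27007 [P=1 RW=1 US=1 PS=0]
  ✓ 0x27242  — 3 lookups
#1 VA=0x30300A242 (r,kernel):
  TLB hit vpn=0x30300A → PA=0x27242
#2 VA=0x14101072F (w,user):
  L0: frame=0x1E idx=5 entry=0x2B007 [P=1 RW=1 US=1 PS=0]
  L1: frame=0x2B idx=8 entry=0x2F007 [P=1 RW=1 US=1 PS=0]
  L2: frame=0x2F idx=16 entry=0x30005 [P=1 RW=0 US=1 PS=0]
  ✗ PROTECTION_VIOLATION  [3 reads]
#3 VA=0x1800009C0 (w,kernel):
  L0: frame=0x1E idx=6 entry=0x63002 [P=0 RW=1 US=0 PS=0]
  ✗ PAGE_NOT_PRESENT  [1 reads]
#4 VA=0x78020F062 (r,user):
  L0: frame=0x1E idx=30 entry=0x34007 [P=1 RW=1 US=1 PS=0]
  L1: frame=0x34 idx=1 entry=0x35007 [P=1 RW=1 US=1 PS=0]
  L2: frame=0x35 idx=15 entry=0x36007 [P=1 RW=1 US=1 PS=0]
  ✓ 0x36062  — 3 lookups

TLB: [["0x30300A", "0x27"], ["0x78020F", "0x36"]]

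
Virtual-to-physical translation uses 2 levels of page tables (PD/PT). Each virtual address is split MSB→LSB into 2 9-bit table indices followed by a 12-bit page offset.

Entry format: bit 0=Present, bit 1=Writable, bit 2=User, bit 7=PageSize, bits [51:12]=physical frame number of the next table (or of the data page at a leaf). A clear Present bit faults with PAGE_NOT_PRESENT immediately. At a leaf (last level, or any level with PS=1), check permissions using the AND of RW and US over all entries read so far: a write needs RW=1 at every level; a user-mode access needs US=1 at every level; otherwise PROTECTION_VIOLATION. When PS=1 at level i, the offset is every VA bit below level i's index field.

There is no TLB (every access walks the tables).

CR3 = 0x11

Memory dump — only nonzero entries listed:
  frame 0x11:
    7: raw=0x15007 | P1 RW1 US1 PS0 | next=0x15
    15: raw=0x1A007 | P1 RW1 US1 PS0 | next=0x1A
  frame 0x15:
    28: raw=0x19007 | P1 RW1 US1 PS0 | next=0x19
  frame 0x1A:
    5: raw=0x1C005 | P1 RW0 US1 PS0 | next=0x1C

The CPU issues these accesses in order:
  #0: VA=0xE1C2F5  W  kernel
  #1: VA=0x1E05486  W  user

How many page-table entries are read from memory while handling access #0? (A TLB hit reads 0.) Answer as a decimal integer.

Walk each access:
#0 VA=0xE1C2F5 (w,kernel):
  L0 @0x11[7] → 0x15007  P=1,RW=1,US=1,PS=0
  L1 @0x15[28] → 0x19007  P=1,RW=1,US=1,PS=0
  → PA=0x192F5  (2 entries read)
#1 VA=0x1E05486 (w,user):
  L0 @0x11[15] → 0x1A007  P=1,RW=1,US=1,PS=0
  L1 @0x1A[5] → 0x1C005  P=1,RW=0,US=1,PS=0
  ⇒ fault: PROTECTION_VIOLATION  — 2 lookups

Entries read for #0: 2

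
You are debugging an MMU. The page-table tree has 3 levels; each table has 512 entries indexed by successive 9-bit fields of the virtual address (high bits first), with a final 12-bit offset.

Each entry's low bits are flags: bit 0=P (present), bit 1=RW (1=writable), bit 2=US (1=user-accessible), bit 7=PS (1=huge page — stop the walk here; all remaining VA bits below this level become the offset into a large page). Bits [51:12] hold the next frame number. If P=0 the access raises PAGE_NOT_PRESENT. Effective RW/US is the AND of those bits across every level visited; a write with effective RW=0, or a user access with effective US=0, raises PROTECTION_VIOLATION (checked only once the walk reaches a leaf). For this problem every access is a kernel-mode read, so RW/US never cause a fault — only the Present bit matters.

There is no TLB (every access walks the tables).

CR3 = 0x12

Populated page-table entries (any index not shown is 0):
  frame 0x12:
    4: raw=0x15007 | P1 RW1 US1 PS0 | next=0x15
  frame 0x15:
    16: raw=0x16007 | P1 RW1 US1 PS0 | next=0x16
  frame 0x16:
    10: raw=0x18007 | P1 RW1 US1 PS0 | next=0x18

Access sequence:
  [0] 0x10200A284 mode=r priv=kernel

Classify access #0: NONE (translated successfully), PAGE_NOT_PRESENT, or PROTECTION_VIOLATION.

Per-access translation:
#0 VA=0x10200A284 (r,kernel):
  lvl0: tbl 0x12, slot 4 ⇒ 0x15007 (P1/RW1/US1/PS0)
  lvl1: tbl 0x15, slot 16 ⇒ 0x16007 (P1/RW1/US1/PS0)
  lvl2: tbl 0x16, slot 10 ⇒ 0x18007 (P1/RW1/US1/PS0)
  → PA=0x18284  (3 entries read)

Access #0 fault: NONE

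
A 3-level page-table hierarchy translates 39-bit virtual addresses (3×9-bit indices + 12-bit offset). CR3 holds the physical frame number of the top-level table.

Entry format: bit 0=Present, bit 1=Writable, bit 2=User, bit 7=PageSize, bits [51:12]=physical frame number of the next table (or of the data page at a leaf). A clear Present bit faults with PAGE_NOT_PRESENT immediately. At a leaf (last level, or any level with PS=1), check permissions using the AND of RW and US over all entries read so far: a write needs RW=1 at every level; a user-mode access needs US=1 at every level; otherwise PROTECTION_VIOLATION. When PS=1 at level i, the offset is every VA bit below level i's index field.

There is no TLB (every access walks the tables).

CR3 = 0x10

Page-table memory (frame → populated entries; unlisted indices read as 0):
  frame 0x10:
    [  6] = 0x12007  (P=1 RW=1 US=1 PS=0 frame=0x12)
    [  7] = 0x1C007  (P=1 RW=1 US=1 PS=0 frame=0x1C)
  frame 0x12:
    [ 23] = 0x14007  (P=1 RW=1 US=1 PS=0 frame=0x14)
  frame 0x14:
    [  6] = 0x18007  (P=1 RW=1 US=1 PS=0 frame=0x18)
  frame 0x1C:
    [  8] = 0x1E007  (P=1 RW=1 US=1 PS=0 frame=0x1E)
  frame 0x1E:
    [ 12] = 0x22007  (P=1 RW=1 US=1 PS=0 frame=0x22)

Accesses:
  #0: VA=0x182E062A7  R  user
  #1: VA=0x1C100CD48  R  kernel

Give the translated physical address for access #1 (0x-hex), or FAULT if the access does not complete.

Per-access translation:
#0 VA=0x182E062A7 (r,user):
  lvl0: tbl 0x10, slot 6 ⇒ 0x12007 (P1/RW1/US1/PS0)
  lvl1: tbl 0x12, slot 23 ⇒ 0x14007 (P1/RW1/US1/PS0)
  lvl2: tbl 0x14, slot 6 ⇒ 0x18007 (P1/RW1/US1/PS0)
  ✓ 0x182A7  — 3 lookups
#1 VA=0x1C100CD48 (r,kernel):
  lvl0: tbl 0x10, slot 7 ⇒ 0x1C007 (P1/RW1/US1/PS0)
  lvl1: tbl 0x1C, slot 8 ⇒ 0x1E007 (P1/RW1/US1/PS0)
  lvl2: tbl 0x1E, slot 12 ⇒ 0x22007 (P1/RW1/US1/PS0)
  ✓ 0x22D48  — 3 lookups

Access #1 PA: 0x22D48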